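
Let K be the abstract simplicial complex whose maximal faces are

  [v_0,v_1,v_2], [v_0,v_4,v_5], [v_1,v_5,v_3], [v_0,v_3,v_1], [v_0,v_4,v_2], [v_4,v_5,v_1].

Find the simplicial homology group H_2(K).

K has 6 vertices, 12 edges, 6 triangles.
rank ∂_2 = 6, rank ∂_3 = 0 ⇒ b_2 = 6 − 6 − 0 = 0. So H_2 ≅ 0.

H_2 = 0.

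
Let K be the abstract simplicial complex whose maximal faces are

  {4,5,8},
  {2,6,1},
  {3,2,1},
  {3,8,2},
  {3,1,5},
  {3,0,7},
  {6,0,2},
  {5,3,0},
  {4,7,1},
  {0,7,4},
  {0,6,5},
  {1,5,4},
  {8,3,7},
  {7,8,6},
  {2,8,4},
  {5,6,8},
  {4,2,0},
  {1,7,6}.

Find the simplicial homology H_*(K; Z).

H_0 = Z,  H_1 = Z^2,  H_2 = Z.

K has 9 vertices, 27 edges, 18 triangles.
rank ∂_0 = 0, rank ∂_1 = 8 ⇒ b_0 = 9 − 0 − 8 = 1; all invariant factors of ∂_1 are 1 so no torsion. So H_0 = Z.
rank ∂_1 = 8, rank ∂_2 = 17 ⇒ b_1 = 27 − 8 − 17 = 2; all invariant factors of ∂_2 are 1 so no torsion. So H_1 = Z^2.
rank ∂_2 = 17, rank ∂_3 = 0 ⇒ b_2 = 18 − 17 − 0 = 1. So H_2 = Z.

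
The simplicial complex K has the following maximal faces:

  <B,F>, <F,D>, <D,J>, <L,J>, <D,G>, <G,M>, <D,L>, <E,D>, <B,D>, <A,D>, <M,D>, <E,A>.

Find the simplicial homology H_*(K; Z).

H_0 ≅ Z,  H_1 ≅ Z^4.

Fix the vertex order A < B < D < E < F < G < J < L < M and write every simplex with vertices in increasing order. Then dim K = 1 and the simplices of K are:

  0-simplices (9): A, B, D, E, F, G, J, L, M
  1-simplices (12): AD, AE, BD, BF, DE, DF, DG, DJ, DL, DM, GM, JL

so the chain groups are C_0 ≅ Z^9, C_1 ≅ Z^12.

Boundary ∂_1: C_1 → C_0 is given by ∂[p,q] = [q] − [p]. For instance
  ∂GM = M − G.
As a 9×12 matrix over Z this has rank 8, with invariant factors (1,1,1,1,1,1,1,1).

Reading off H_k = ker ∂_k / im ∂_{k+1}:

  H_0: rank C_0 − rank ∂_1 = 9 − 8 = 1, and the invariant factors of ∂_1 are all 1, so H_0 ≅ Z.
  H_1: rank ker ∂_1 − rank ∂_2 = (12 − 8) − 0 = 4, and there is no ∂_2, so H_1 ≅ Z^4.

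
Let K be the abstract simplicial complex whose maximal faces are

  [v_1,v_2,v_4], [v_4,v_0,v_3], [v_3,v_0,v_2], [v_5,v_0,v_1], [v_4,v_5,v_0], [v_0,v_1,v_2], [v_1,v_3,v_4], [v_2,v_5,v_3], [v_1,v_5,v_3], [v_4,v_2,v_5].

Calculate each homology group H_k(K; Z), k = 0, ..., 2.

We work with the vertex ordering v_0 < v_1 < v_2 < v_3 < v_4 < v_5. The simplices of K, each written with vertices in increasing order, are:

  0-simplices (6): [v_0], [v_1], [v_2], [v_3], [v_4], [v_5]
  1-simplices (15): (15 of them)
  2-simplices (10): [v_0,v_1,v_2], [v_0,v_1,v_5], [v_0,v_2,v_3], [v_0,v_3,v_4], [v_0,v_4,v_5], [v_1,v_2,v_4], [v_1,v_3,v_4], [v_1,v_3,v_5], [v_2,v_3,v_5], [v_2,v_4,v_5]

so the chain groups are C_0 ≅ Z^6, C_1 ≅ Z^15, C_2 ≅ Z^10.

Boundary ∂_1: C_1 → C_0 is given by ∂[p,q] = [q] − [p].
The resulting 6×15 matrix has rank 5, and its Smith normal form has invariant factors (1,1,1,1,1).

The boundary map ∂_2: C_2 → C_1 maps a triangle to the signed sum of its edges. For instance
  ∂[v_2,v_3,v_5] = [v_3,v_5] − [v_2,v_5] + [v_2,v_3],
  ∂[v_1,v_2,v_4] = [v_2,v_4] − [v_1,v_4] + [v_1,v_2].
The 15×10 boundary matrix has rank 10 and Smith normal form diag(1,1,1,1,1,1,1,1,1,2).

Reading off H_k = ker ∂_k / im ∂_{k+1}:

  H_0: rank C_0 − rank ∂_1 = 6 − 5 = 1, and the invariant factors of ∂_1 are all 1, so H_0 = Z.
  H_1: rank ker ∂_1 − rank ∂_2 = (15 − 5) − 10 = 0, and ∂_2 has invariant factor 2 > 1, so H_1 = Z/2.
  H_2: rank ker ∂_2 − rank ∂_3 = (10 − 10) − 0 = 0, and there is no ∂_3, so H_2 = 0.

(K is a triangulation of the real projective plane RP^2.)

H_0 = Z,  H_1 = Z/2,  H_2 = 0.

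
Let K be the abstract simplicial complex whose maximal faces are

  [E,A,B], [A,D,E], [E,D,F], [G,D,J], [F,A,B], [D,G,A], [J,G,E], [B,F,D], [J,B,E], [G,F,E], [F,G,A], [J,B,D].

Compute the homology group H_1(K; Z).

H_1 = Z_2.

We work with the vertex ordering A < B < D < E < F < G < J. The simplices of K, each written with vertices in increasing order, are:

  0-simplices (7): A, B, D, E, F, G, J
  1-simplices (18): AB, AD, AE, AF, AG, BD, BE, BF, BJ, DE, DF, DG, DJ, EF, EG, EJ, FG, GJ
  2-simplices (12): ABE, ABF, ADE, ADG, AFG, BDF, BDJ, BEJ, DEF, DGJ, EFG, EGJ

giving chain groups C_0 ≅ Z^7, C_1 ≅ Z^18, C_2 ≅ Z^12.

∂_1: C_1 → C_0 sends each edge [p,q] (with p < q) to q − p. For instance
  ∂FG = G − F.
The 7×18 boundary matrix has rank 6 and Smith normal form diag(1,1,1,1,1,1).

∂_2: C_2 → C_1 maps a triangle to the signed sum of its edges. For instance
  ∂ADG = DG − AG + AD,
  ∂BDF = DF − BF + BD.
The 18×12 boundary matrix has rank 12 and Smith normal form diag(1,1,1,1,1,1,1,1,1,1,1,2).

Now H_k = ker ∂_k / im ∂_{k+1}, so:

  H_1: rank ker ∂_1 − rank ∂_2 = (18 − 6) − 12 = 0, and ∂_2 has invariant factor 2 > 1, so H_1 = Z_2.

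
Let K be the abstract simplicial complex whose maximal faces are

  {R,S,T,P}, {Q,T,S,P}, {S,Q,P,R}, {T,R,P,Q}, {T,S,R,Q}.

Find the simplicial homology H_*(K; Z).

K has 5 vertices, 10 edges, 10 triangles, 5 3-simplices.
rank ∂_0 = 0, rank ∂_1 = 4 ⇒ b_0 = 5 − 0 − 4 = 1; all invariant factors of ∂_1 are 1 so no torsion. So H_0 = Z.
rank ∂_1 = 4, rank ∂_2 = 6 ⇒ b_1 = 10 − 4 − 6 = 0; all invariant factors of ∂_2 are 1 so no torsion. So H_1 = 0.
rank ∂_2 = 6, rank ∂_3 = 4 ⇒ b_2 = 10 − 6 − 4 = 0; all invariant factors of ∂_3 are 1 so no torsion. So H_2 = 0.
rank ∂_3 = 4, rank ∂_4 = 0 ⇒ b_3 = 5 − 4 − 0 = 1. So H_3 = Z.

H_0 ≅ Z,  H_1 = 0,  H_2 = 0,  H_3 ≅ Z.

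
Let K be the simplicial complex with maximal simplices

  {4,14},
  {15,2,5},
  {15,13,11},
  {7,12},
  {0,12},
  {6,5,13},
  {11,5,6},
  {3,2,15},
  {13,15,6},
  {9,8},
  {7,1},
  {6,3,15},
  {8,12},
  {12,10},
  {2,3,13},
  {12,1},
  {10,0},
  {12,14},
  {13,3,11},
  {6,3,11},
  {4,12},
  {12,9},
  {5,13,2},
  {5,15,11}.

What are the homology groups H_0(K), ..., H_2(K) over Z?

H_0 ≅ Z^2,  H_1 ≅ Z^4 × Z/2,  H_2 = 0.

K has 16 vertices, 30 edges, 12 triangles.
rank ∂_0 = 0, rank ∂_1 = 14 ⇒ b_0 = 16 − 0 − 14 = 2; all invariant factors of ∂_1 are 1 so no torsion. So H_0 ≅ Z^2.
rank ∂_1 = 14, rank ∂_2 = 12 ⇒ b_1 = 30 − 14 − 12 = 4; ∂_2 has invariant factor(s) [2] giving torsion. So H_1 ≅ Z^4 × Z/2.
rank ∂_2 = 12, rank ∂_3 = 0 ⇒ b_2 = 12 − 12 − 0 = 0. So H_2 ≅ 0.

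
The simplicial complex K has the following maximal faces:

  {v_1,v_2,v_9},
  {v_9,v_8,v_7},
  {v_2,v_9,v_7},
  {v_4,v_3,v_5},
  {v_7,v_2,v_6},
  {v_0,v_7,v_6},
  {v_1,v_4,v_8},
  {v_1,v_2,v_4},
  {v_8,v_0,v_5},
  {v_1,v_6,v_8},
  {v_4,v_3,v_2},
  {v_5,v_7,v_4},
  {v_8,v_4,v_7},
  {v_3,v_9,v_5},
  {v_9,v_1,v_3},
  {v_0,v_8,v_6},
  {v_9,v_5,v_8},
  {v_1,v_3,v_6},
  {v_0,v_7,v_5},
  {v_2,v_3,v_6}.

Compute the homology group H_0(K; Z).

H_0 = Z.

We work with the vertex ordering v_0 < v_1 < v_2 < v_3 < v_4 < v_5 < v_6 < v_7 < v_8 < v_9. The simplices of K, each written with vertices in increasing order, are:

  0-simplices (10): [v_0], [v_1], [v_2], [v_3], [v_4], [v_5], [v_6], [v_7], [v_8], [v_9]
  1-simplices (30): (30 of them)
  2-simplices (20): (20 of them)

giving chain groups C_0 ≅ Z^10, C_1 ≅ Z^30, C_2 ≅ Z^20.

Boundary ∂_1: C_1 → C_0 is given by ∂[p,q] = [q] − [p]. For instance
  ∂[v_7,v_8] = [v_8] − [v_7].
As a 10×30 matrix over Z this has rank 9, with invariant factors (1,1,1,1,1,1,1,1,1).

The boundary map ∂_2: C_2 → C_1 acts by ∂[p,q,r] = [q,r] − [p,r] + [p,q]. For instance
  ∂[v_3,v_5,v_9] = [v_5,v_9] − [v_3,v_9] + [v_3,v_5],
  ∂[v_4,v_5,v_7] = [v_5,v_7] − [v_4,v_7] + [v_4,v_5].
This gives a 30×20 integer matrix of rank 20; reducing to Smith normal form yields diagonal entries (1,1,1,1,1,1,1,1,1,1,1,1,1,1,1,1,1,1,1,2).

Computing H_k = (kernel of ∂_k) / (image of ∂_{k+1}):

  H_0: rank C_0 − rank ∂_1 = 10 − 9 = 1, and the invariant factors of ∂_1 are all 1, so H_0 = Z.

(K is a triangulation of the Klein bottle.)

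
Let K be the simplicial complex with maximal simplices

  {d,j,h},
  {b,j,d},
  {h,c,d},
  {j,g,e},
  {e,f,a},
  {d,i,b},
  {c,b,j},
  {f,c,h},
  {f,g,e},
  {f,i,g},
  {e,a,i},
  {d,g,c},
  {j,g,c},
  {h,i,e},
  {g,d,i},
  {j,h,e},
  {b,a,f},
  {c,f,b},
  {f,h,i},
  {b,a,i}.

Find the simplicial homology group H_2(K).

We work with the vertex ordering a < b < c < d < e < f < g < h < i < j. The simplices of K, each written with vertices in increasing order, are:

  0-simplices (10): a, b, c, d, e, f, g, h, i, j
  1-simplices (30): ab, ae, af, ai, bc, bd, bf, bi, bj, cd, cf, cg, ch, cj, dg, dh, di, dj, ef, eg, eh, ei, ej, fg, fh, fi, gi, gj, hi, hj
  2-simplices (20): abf, abi, aef, aei, bcf, bcj, bdi, bdj, cdg, cdh, cfh, cgj, dgi, dhj, efg, egj, ehi, ehj, fgi, fhi

giving chain groups C_0 ≅ Z^10, C_1 ≅ Z^30, C_2 ≅ Z^20.

∂_1: C_1 → C_0 is given by ∂[p,q] = [q] − [p].
The resulting 10×30 matrix has rank 9, and its Smith normal form has invariant factors (1,1,1,1,1,1,1,1,1).

The boundary map ∂_2: C_2 → C_1 sends each 2-simplex [p,q,r] to [q,r] − [p,r] + [p,q]. For instance
  ∂egj = gj − ej + eg,
  ∂bcf = cf − bf + bc.
As a 30×20 matrix over Z this has rank 20, with invariant factors (1,1,1,1,1,1,1,1,1,1,1,1,1,1,1,1,1,1,1,2).

Now H_k = ker ∂_k / im ∂_{k+1}, so:

  H_2: rank ker ∂_2 − rank ∂_3 = (20 − 20) − 0 = 0, and there is no ∂_3, so H_2 = 0.

(K is a triangulation of the Klein bottle.)

H_2 = 0.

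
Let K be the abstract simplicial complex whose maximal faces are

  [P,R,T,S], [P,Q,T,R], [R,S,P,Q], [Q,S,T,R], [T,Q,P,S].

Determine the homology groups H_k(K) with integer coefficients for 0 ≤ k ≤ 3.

K has 5 vertices, 10 edges, 10 triangles, 5 3-simplices.
rank ∂_0 = 0, rank ∂_1 = 4 ⇒ b_0 = 5 − 0 − 4 = 1; all invariant factors of ∂_1 are 1 so no torsion. So H_0 = Z.
rank ∂_1 = 4, rank ∂_2 = 6 ⇒ b_1 = 10 − 4 − 6 = 0; all invariant factors of ∂_2 are 1 so no torsion. So H_1 = 0.
rank ∂_2 = 6, rank ∂_3 = 4 ⇒ b_2 = 10 − 6 − 4 = 0; all invariant factors of ∂_3 are 1 so no torsion. So H_2 = 0.
rank ∂_3 = 4, rank ∂_4 = 0 ⇒ b_3 = 5 − 4 − 0 = 1. So H_3 = Z.

H_0 ≅ Z,  H_1 = 0,  H_2 = 0,  H_3 ≅ Z.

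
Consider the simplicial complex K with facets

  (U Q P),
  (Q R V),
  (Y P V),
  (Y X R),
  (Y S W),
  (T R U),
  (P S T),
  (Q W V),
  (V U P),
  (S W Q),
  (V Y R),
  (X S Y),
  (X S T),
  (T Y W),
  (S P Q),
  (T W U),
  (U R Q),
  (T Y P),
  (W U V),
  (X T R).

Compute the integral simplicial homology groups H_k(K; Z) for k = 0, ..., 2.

Fix the vertex order P < Q < R < S < T < U < V < W < X < Y and write every simplex with vertices in increasing order. Then dim K = 2 and the simplices of K are:

  0-simplices (10): P, Q, R, S, T, U, V, W, X, Y
  1-simplices (30): PQ, PS, PT, PU, PV, PY, QR, QS, QU, QV, QW, RT, RU, RV, RX, RY, ST, SW, SX, SY, TU, TW, TX, TY, UV, UW, VW, VY, WY, XY
  2-simplices (20): PQS, PQU, PST, PTY, PUV, PVY, QRU, QRV, QSW, QVW, RTU, RTX, RVY, RXY, STX, SWY, SXY, TUW, TWY, UVW

giving chain groups C_0 ≅ Z^10, C_1 ≅ Z^30, C_2 ≅ Z^20.

Boundary ∂_1: C_1 → C_0 is given by ∂[p,q] = [q] − [p].
The 10×30 boundary matrix has rank 9 and Smith normal form diag(1,1,1,1,1,1,1,1,1).

Boundary ∂_2: C_2 → C_1 sends each 2-simplex [p,q,r] to [q,r] − [p,r] + [p,q]. For instance
  ∂SWY = WY − SY + SW,
  ∂STX = TX − SX + ST.
As a 30×20 matrix over Z this has rank 20, with invariant factors (1,1,1,1,1,1,1,1,1,1,1,1,1,1,1,1,1,1,1,2).

Now H_k = ker ∂_k / im ∂_{k+1}, so:

  H_0: rank C_0 − rank ∂_1 = 10 − 9 = 1, and the invariant factors of ∂_1 are all 1, so H_0 ≅ Z.
  H_1: rank ker ∂_1 − rank ∂_2 = (30 − 9) − 20 = 1, and ∂_2 has invariant factor 2 > 1, so H_1 ≅ Z ⊕ Z/2Z.
  H_2: rank ker ∂_2 − rank ∂_3 = (20 − 20) − 0 = 0, and there is no ∂_3, so H_2 ≅ 0.

H_0 ≅ Z,  H_1 ≅ Z ⊕ Z/2Z,  H_2 = 0.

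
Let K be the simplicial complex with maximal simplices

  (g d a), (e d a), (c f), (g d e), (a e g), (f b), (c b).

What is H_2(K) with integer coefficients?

H_2 = Z.

We work with the vertex ordering a < b < c < d < e < f < g. The simplices of K, each written with vertices in increasing order, are:

  0-simplices (7): a, b, c, d, e, f, g
  1-simplices (9): ad, ae, ag, bc, bf, cf, de, dg, eg
  2-simplices (4): ade, adg, aeg, deg

Hence C_0 ≅ Z^7, C_1 ≅ Z^9, C_2 ≅ Z^4.

Boundary ∂_1: C_1 → C_0 maps an edge to its endpoints' difference, ∂[p,q] = q − p. For instance
  ∂ae = e − a.
The resulting 7×9 matrix has rank 5, and its Smith normal form has invariant factors (1,1,1,1,1).

Boundary ∂_2: C_2 → C_1 sends each 2-simplex [p,q,r] to [q,r] − [p,r] + [p,q]. For instance
  ∂aeg = eg − ag + ae,
  ∂deg = eg − dg + de.
The resulting 9×4 matrix has rank 3, and its Smith normal form has invariant factors (1,1,1).

Reading off H_k = ker ∂_k / im ∂_{k+1}:

  H_2: rank ker ∂_2 − rank ∂_3 = (4 − 3) − 0 = 1, and there is no ∂_3, so H_2 = Z.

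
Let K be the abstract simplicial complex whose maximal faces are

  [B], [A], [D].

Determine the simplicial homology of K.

Order the vertices as A < B < D. Listing each simplex with vertices in this order, K has dimension 0 with simplices:

  0-simplices (3): A, B, D

so the chain groups are C_0 ≅ Z^3.

Now H_k = ker ∂_k / im ∂_{k+1}, so:

  H_0: rank C_0 − rank ∂_1 = 3 − 0 = 3, and there is no ∂_1, so H_0 = Z^3.

H_0 ≅ Z^3.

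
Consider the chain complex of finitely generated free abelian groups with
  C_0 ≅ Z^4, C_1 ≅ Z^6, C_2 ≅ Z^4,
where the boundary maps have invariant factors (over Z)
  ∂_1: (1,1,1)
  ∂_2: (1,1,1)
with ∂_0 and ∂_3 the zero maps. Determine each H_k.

H_0: b_0 = 4 − 0 − 3 = 1; torsion from ∂_1 factors > 1: none. So H_0 = Z.
H_1: b_1 = 6 − 3 − 3 = 0; torsion from ∂_2 factors > 1: none. So H_1 = 0.
H_2: b_2 = 4 − 3 − 0 = 1; torsion from ∂_3 factors > 1: none. So H_2 = Z.

H_0 = Z,  H_1 = 0,  H_2 = Z.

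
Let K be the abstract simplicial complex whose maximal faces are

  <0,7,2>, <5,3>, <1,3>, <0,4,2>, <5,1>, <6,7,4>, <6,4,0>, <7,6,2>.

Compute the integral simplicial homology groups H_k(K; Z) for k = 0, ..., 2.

Take the total order 0 < 1 < 2 < 3 < 4 < 5 < 6 < 7 on the vertex set. Then K (dimension 2) consists of the simplices:

  0-simplices (8): [0], [1], [2], [3], [4], [5], [6], [7]
  1-simplices (13): [0,2], [0,4], [0,6], [0,7], [1,3], [1,5], [2,4], [2,6], [2,7], [3,5], [4,6], [4,7], [6,7]
  2-simplices (5): [0,2,4], [0,2,7], [0,4,6], [2,6,7], [4,6,7]

giving chain groups C_0 ≅ Z^8, C_1 ≅ Z^13, C_2 ≅ Z^5.

∂_1: C_1 → C_0 sends each edge [p,q] (with p < q) to q − p. For instance
  ∂[0,6] = [6] − [0].
As a 8×13 matrix over Z this has rank 6, with invariant factors (1,1,1,1,1,1).

∂_2: C_2 → C_1 acts by ∂[p,q,r] = [q,r] − [p,r] + [p,q]. For instance
  ∂[0,2,7] = [2,7] − [0,7] + [0,2],
  ∂[4,6,7] = [6,7] − [4,7] + [4,6].
As a 13×5 matrix over Z this has rank 5, with invariant factors (1,1,1,1,1).

Reading off H_k = ker ∂_k / im ∂_{k+1}:

  H_0: rank C_0 − rank ∂_1 = 8 − 6 = 2, and the invariant factors of ∂_1 are all 1, so H_0 = Z^2.
  H_1: rank ker ∂_1 − rank ∂_2 = (13 − 6) − 5 = 2, and the invariant factors of ∂_2 are all 1, so H_1 = Z^2.
  H_2: rank ker ∂_2 − rank ∂_3 = (5 − 5) − 0 = 0, and there is no ∂_3, so H_2 = 0.

H_0 = Z^2,  H_1 = Z^2,  H_2 = 0.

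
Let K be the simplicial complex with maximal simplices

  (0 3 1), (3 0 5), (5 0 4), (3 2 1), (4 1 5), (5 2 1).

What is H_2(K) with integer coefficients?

We work with the vertex ordering 0 < 1 < 2 < 3 < 4 < 5. The simplices of K, each written with vertices in increasing order, are:

  0-simplices (6): [0], [1], [2], [3], [4], [5]
  1-simplices (12): [0,1], [0,3], [0,4], [0,5], [1,2], [1,3], [1,4], [1,5], [2,3], [2,5], [3,5], [4,5]
  2-simplices (6): [0,1,3], [0,3,5], [0,4,5], [1,2,3], [1,2,5], [1,4,5]

giving chain groups C_0 ≅ Z^6, C_1 ≅ Z^12, C_2 ≅ Z^6.

Boundary ∂_1: C_1 → C_0 is given by ∂[p,q] = [q] − [p].
The resulting 6×12 matrix has rank 5, and its Smith normal form has invariant factors (1,1,1,1,1).

The boundary map ∂_2: C_2 → C_1 sends each 2-simplex [p,q,r] to [q,r] − [p,r] + [p,q]. For instance
  ∂[1,2,5] = [2,5] − [1,5] + [1,2],
  ∂[0,3,5] = [3,5] − [0,5] + [0,3].
The 12×6 boundary matrix has rank 6 and Smith normal form diag(1,1,1,1,1,1).

From H_k ≅ ker(∂_k) / im(∂_{k+1}) we obtain:

  H_2: rank ker ∂_2 − rank ∂_3 = (6 − 6) − 0 = 0, and there is no ∂_3, so H_2 ≅ 0.

H_2 ≅ 0.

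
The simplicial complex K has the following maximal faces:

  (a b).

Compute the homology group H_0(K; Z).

We work with the vertex ordering a < b. The simplices of K, each written with vertices in increasing order, are:

  0-simplices (2): a, b
  1-simplices (1): ab

giving chain groups C_0 ≅ Z^2, C_1 ≅ Z^1.

Boundary ∂_1: C_1 → C_0 maps an edge to its endpoints' difference, ∂[p,q] = q − p. For instance
  ∂ab = b − a.
The 2×1 boundary matrix has rank 1 and Smith normal form diag(1).

Now H_k = ker ∂_k / im ∂_{k+1}, so:

  H_0: rank C_0 − rank ∂_1 = 2 − 1 = 1, and the invariant factors of ∂_1 are all 1, so H_0 = Z.

H_0 = Z.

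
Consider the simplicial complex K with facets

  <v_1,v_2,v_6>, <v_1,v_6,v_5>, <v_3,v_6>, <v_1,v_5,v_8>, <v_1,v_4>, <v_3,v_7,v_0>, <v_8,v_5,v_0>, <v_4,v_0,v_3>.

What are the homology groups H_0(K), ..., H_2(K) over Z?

H_0 = Z,  H_1 = Z^2,  H_2 = 0.

K has 9 vertices, 16 edges, 6 triangles.
rank ∂_0 = 0, rank ∂_1 = 8 ⇒ b_0 = 9 − 0 − 8 = 1; all invariant factors of ∂_1 are 1 so no torsion. So H_0 ≅ Z.
rank ∂_1 = 8, rank ∂_2 = 6 ⇒ b_1 = 16 − 8 − 6 = 2; all invariant factors of ∂_2 are 1 so no torsion. So H_1 ≅ Z^2.
rank ∂_2 = 6, rank ∂_3 = 0 ⇒ b_2 = 6 − 6 − 0 = 0. So H_2 ≅ 0.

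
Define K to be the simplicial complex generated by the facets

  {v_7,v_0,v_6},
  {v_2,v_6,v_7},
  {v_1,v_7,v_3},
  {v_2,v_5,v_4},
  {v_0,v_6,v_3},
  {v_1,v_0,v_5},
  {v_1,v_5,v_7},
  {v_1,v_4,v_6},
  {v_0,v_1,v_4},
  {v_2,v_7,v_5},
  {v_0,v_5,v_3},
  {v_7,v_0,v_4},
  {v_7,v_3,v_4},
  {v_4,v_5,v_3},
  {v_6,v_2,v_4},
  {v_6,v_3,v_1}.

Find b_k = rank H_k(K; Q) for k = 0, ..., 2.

b_0 = 1, b_1 = 2, b_2 = 1.

K has 8 vertices, 24 edges, 16 triangles.
rank ∂_0 = 0, rank ∂_1 = 7 ⇒ b_0 = 8 − 0 − 7 = 1; all invariant factors of ∂_1 are 1 so no torsion. So H_0 = Z.
rank ∂_1 = 7, rank ∂_2 = 15 ⇒ b_1 = 24 − 7 − 15 = 2; all invariant factors of ∂_2 are 1 so no torsion. So H_1 = Z^2.
rank ∂_2 = 15, rank ∂_3 = 0 ⇒ b_2 = 16 − 15 − 0 = 1. So H_2 = Z.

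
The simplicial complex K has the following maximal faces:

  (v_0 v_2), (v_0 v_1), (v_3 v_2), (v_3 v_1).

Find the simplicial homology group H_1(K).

H_1 ≅ Z.

Take the total order v_0 < v_1 < v_2 < v_3 on the vertex set. Then K (dimension 1) consists of the simplices:

  0-simplices (4): [v_0], [v_1], [v_2], [v_3]
  1-simplices (4): [v_0,v_1], [v_0,v_2], [v_1,v_3], [v_2,v_3]

Hence C_0 ≅ Z^4, C_1 ≅ Z^4.

The boundary map ∂_1: C_1 → C_0 maps an edge to its endpoints' difference, ∂[p,q] = q − p. For instance
  ∂[v_0,v_2] = [v_2] − [v_0].
As a 4×4 matrix over Z this has rank 3, with invariant factors (1,1,1).

From H_k ≅ ker(∂_k) / im(∂_{k+1}) we obtain:

  H_1: rank ker ∂_1 − rank ∂_2 = (4 − 3) − 0 = 1, and there is no ∂_2, so H_1 = Z.

(K is a triangulation of the circle S^1.)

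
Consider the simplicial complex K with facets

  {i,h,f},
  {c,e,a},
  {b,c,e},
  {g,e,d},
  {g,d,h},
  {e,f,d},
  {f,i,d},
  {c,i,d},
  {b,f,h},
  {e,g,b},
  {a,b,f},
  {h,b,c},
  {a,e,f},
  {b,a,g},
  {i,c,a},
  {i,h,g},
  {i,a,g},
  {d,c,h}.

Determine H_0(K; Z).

K has 9 vertices, 27 edges, 18 triangles.
rank ∂_0 = 0, rank ∂_1 = 8 ⇒ b_0 = 9 − 0 − 8 = 1; all invariant factors of ∂_1 are 1 so no torsion. So H_0 ≅ Z.

H_0 ≅ Z.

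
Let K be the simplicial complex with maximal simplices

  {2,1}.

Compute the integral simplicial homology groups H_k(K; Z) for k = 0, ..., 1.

Take the total order 1 < 2 on the vertex set. Then K (dimension 1) consists of the simplices:

  0-simplices (2): [1], [2]
  1-simplices (1): [1,2]

so the chain groups are C_0 ≅ Z^2, C_1 ≅ Z^1.

∂_1: C_1 → C_0 maps an edge to its endpoints' difference, ∂[p,q] = q − p. For instance
  ∂[1,2] = [2] − [1].
As a 2×1 matrix over Z this has rank 1, with invariant factors (1).

Now H_k = ker ∂_k / im ∂_{k+1}, so:

  H_0: rank C_0 − rank ∂_1 = 2 − 1 = 1, and the invariant factors of ∂_1 are all 1, so H_0 ≅ Z.
  H_1: rank ker ∂_1 − rank ∂_2 = (1 − 1) − 0 = 0, and there is no ∂_2, so H_1 ≅ 0.

H_0 = Z,  H_1 = 0.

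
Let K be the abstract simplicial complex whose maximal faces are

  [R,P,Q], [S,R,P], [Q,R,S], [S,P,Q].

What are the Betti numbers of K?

Take the total order P < Q < R < S on the vertex set. Then K (dimension 2) consists of the simplices:

  0-simplices (4): P, Q, R, S
  1-simplices (6): PQ, PR, PS, QR, QS, RS
  2-simplices (4): PQR, PQS, PRS, QRS

giving chain groups C_0 ≅ Z^4, C_1 ≅ Z^6, C_2 ≅ Z^4.

Boundary ∂_1: C_1 → C_0 maps an edge to its endpoints' difference, ∂[p,q] = q − p. For instance
  ∂QS = S − Q.
This gives a 4×6 integer matrix of rank 3; reducing to Smith normal form yields diagonal entries (1,1,1).

The boundary map ∂_2: C_2 → C_1 acts by ∂[p,q,r] = [q,r] − [p,r] + [p,q]. For instance
  ∂PQR = QR − PR + PQ,
  ∂PRS = RS − PS + PR.
The 6×4 boundary matrix has rank 3 and Smith normal form diag(1,1,1).

Now H_k = ker ∂_k / im ∂_{k+1}, so:

  H_0: rank C_0 − rank ∂_1 = 4 − 3 = 1, and the invariant factors of ∂_1 are all 1, so H_0 ≅ Z.
  H_1: rank ker ∂_1 − rank ∂_2 = (6 − 3) − 3 = 0, and the invariant factors of ∂_2 are all 1, so H_1 ≅ 0.
  H_2: rank ker ∂_2 − rank ∂_3 = (4 − 3) − 0 = 1, and there is no ∂_3, so H_2 ≅ Z.

(K is a triangulation of the 2-sphere S^2.)

Hence the Betti numbers are b_0 = 1, b_1 = 0, b_2 = 1.

b_0 = 1, b_1 = 0, b_2 = 1.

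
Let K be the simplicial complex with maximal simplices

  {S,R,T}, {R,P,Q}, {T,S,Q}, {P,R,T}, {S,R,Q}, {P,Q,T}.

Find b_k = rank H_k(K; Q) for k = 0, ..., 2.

Fix the vertex order P < Q < R < S < T and write every simplex with vertices in increasing order. Then dim K = 2 and the simplices of K are:

  0-simplices (5): P, Q, R, S, T
  1-simplices (9): PQ, PR, PT, QR, QS, QT, RS, RT, ST
  2-simplices (6): PQR, PQT, PRT, QRS, QST, RST

giving chain groups C_0 ≅ Z^5, C_1 ≅ Z^9, C_2 ≅ Z^6.

The boundary map ∂_1: C_1 → C_0 is given by ∂[p,q] = [q] − [p]. For instance
  ∂PT = T − P.
This gives a 5×9 integer matrix of rank 4; reducing to Smith normal form yields diagonal entries (1,1,1,1).

The boundary map ∂_2: C_2 → C_1 acts by ∂[p,q,r] = [q,r] − [p,r] + [p,q]. For instance
  ∂PQT = QT − PT + PQ,
  ∂QRS = RS − QS + QR.
This gives a 9×6 integer matrix of rank 5; reducing to Smith normal form yields diagonal entries (1,1,1,1,1).

Now H_k = ker ∂_k / im ∂_{k+1}, so:

  H_0: rank C_0 − rank ∂_1 = 5 − 4 = 1, and the invariant factors of ∂_1 are all 1, so H_0 ≅ Z.
  H_1: rank ker ∂_1 − rank ∂_2 = (9 − 4) − 5 = 0, and the invariant factors of ∂_2 are all 1, so H_1 ≅ 0.
  H_2: rank ker ∂_2 − rank ∂_3 = (6 − 5) − 0 = 1, and there is no ∂_3, so H_2 ≅ Z.

(K is a triangulation of the 2-sphere S^2.)

Hence the Betti numbers are b_0 = 1, b_1 = 0, b_2 = 1.

b_0 = 1, b_1 = 0, b_2 = 1.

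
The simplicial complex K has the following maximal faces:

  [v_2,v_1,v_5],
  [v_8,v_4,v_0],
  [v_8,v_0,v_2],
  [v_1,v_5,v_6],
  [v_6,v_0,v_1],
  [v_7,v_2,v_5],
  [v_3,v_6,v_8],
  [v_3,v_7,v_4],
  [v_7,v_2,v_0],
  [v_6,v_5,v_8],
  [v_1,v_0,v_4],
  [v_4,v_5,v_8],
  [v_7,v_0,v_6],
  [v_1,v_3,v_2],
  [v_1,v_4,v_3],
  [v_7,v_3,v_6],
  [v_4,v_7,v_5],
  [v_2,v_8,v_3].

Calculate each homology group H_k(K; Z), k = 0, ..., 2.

H_0 ≅ Z,  H_1 ≅ Z^2,  H_2 ≅ Z.

We work with the vertex ordering v_0 < v_1 < v_2 < v_3 < v_4 < v_5 < v_6 < v_7 < v_8. The simplices of K, each written with vertices in increasing order, are:

  0-simplices (9): [v_0], [v_1], [v_2], [v_3], [v_4], [v_5], [v_6], [v_7], [v_8]
  1-simplices (27): (27 of them)
  2-simplices (18): (18 of them)

Hence C_0 ≅ Z^9, C_1 ≅ Z^27, C_2 ≅ Z^18.

∂_1: C_1 → C_0 sends each edge [p,q] (with p < q) to q − p. For instance
  ∂[v_0,v_8] = [v_8] − [v_0].
The 9×27 boundary matrix has rank 8 and Smith normal form diag(1,1,1,1,1,1,1,1).

The boundary map ∂_2: C_2 → C_1 sends each 2-simplex [p,q,r] to [q,r] − [p,r] + [p,q]. For instance
  ∂[v_3,v_4,v_7] = [v_4,v_7] − [v_3,v_7] + [v_3,v_4],
  ∂[v_1,v_3,v_4] = [v_3,v_4] − [v_1,v_4] + [v_1,v_3].
The 27×18 boundary matrix has rank 17 and Smith normal form diag(1,1,1,1,1,1,1,1,1,1,1,1,1,1,1,1,1).

From H_k ≅ ker(∂_k) / im(∂_{k+1}) we obtain:

  H_0: rank C_0 − rank ∂_1 = 9 − 8 = 1, and the invariant factors of ∂_1 are all 1, so H_0 = Z.
  H_1: rank ker ∂_1 − rank ∂_2 = (27 − 8) − 17 = 2, and the invariant factors of ∂_2 are all 1, so H_1 = Z^2.
  H_2: rank ker ∂_2 − rank ∂_3 = (18 − 17) − 0 = 1, and there is no ∂_3, so H_2 = Z.

As a check, the Euler characteristic is 9 − 27 + 18 = 0, which agrees with 1 − 2 + 1 = 0.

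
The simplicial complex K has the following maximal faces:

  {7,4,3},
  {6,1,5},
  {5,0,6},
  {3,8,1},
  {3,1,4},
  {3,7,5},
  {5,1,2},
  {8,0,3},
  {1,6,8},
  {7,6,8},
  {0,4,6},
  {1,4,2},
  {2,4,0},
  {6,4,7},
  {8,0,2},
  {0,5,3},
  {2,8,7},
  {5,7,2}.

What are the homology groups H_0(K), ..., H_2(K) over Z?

H_0 ≅ Z,  H_1 ≅ Z^2,  H_2 ≅ Z.

Fix the vertex order 0 < 1 < 2 < 3 < 4 < 5 < 6 < 7 < 8 and write every simplex with vertices in increasing order. Then dim K = 2 and the simplices of K are:

  0-simplices (9): [0], [1], [2], [3], [4], [5], [6], [7], [8]
  1-simplices (27): (27 of them)
  2-simplices (18): [0,2,4], [0,2,8], [0,3,5], [0,3,8], [0,4,6], [0,5,6], [1,2,4], [1,2,5], [1,3,4], [1,3,8], [1,5,6], [1,6,8], [2,5,7], [2,7,8], [3,4,7], [3,5,7], [4,6,7], [6,7,8]

giving chain groups C_0 ≅ Z^9, C_1 ≅ Z^27, C_2 ≅ Z^18.

Boundary ∂_1: C_1 → C_0 sends each edge [p,q] (with p < q) to q − p.
The resulting 9×27 matrix has rank 8, and its Smith normal form has invariant factors (1,1,1,1,1,1,1,1).

Boundary ∂_2: C_2 → C_1 sends each 2-simplex [p,q,r] to [q,r] − [p,r] + [p,q]. For instance
  ∂[1,3,4] = [3,4] − [1,4] + [1,3],
  ∂[1,3,8] = [3,8] − [1,8] + [1,3].
The resulting 27×18 matrix has rank 17, and its Smith normal form has invariant factors (1,1,1,1,1,1,1,1,1,1,1,1,1,1,1,1,1).

Now H_k = ker ∂_k / im ∂_{k+1}, so:

  H_0: rank C_0 − rank ∂_1 = 9 − 8 = 1, and the invariant factors of ∂_1 are all 1, so H_0 = Z.
  H_1: rank ker ∂_1 − rank ∂_2 = (27 − 8) − 17 = 2, and the invariant factors of ∂_2 are all 1, so H_1 = Z^2.
  H_2: rank ker ∂_2 − rank ∂_3 = (18 − 17) − 0 = 1, and there is no ∂_3, so H_2 = Z.

(K is a triangulation of the torus T^2.)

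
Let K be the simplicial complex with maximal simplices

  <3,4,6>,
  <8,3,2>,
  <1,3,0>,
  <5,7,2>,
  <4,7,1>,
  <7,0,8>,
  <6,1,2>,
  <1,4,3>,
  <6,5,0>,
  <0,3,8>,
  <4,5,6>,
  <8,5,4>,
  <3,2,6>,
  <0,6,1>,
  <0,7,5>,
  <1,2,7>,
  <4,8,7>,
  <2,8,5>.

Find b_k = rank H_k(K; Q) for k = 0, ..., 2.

Take the total order 0 < 1 < 2 < 3 < 4 < 5 < 6 < 7 < 8 on the vertex set. Then K (dimension 2) consists of the simplices:

  0-simplices (9): [0], [1], [2], [3], [4], [5], [6], [7], [8]
  1-simplices (27): (27 of them)
  2-simplices (18): [0,1,3], [0,1,6], [0,3,8], [0,5,6], [0,5,7], [0,7,8], [1,2,6], [1,2,7], [1,3,4], [1,4,7], [2,3,6], [2,3,8], [2,5,7], [2,5,8], [3,4,6], [4,5,6], [4,5,8], [4,7,8]

so the chain groups are C_0 ≅ Z^9, C_1 ≅ Z^27, C_2 ≅ Z^18.

The boundary map ∂_1: C_1 → C_0 maps an edge to its endpoints' difference, ∂[p,q] = q − p. For instance
  ∂[4,5] = [5] − [4].
The 9×27 boundary matrix has rank 8 and Smith normal form diag(1,1,1,1,1,1,1,1).

∂_2: C_2 → C_1 sends each 2-simplex [p,q,r] to [q,r] − [p,r] + [p,q]. For instance
  ∂[0,3,8] = [3,8] − [0,8] + [0,3],
  ∂[2,3,8] = [3,8] − [2,8] + [2,3].
This gives a 27×18 integer matrix of rank 18; reducing to Smith normal form yields diagonal entries (1,1,1,1,1,1,1,1,1,1,1,1,1,1,1,1,1,2).

Computing H_k = (kernel of ∂_k) / (image of ∂_{k+1}):

  H_0: rank C_0 − rank ∂_1 = 9 − 8 = 1, and the invariant factors of ∂_1 are all 1, so H_0 ≅ Z.
  H_1: rank ker ∂_1 − rank ∂_2 = (27 − 8) − 18 = 1, and ∂_2 has invariant factor 2 > 1, so H_1 ≅ Z ⊕ Z/2.
  H_2: rank ker ∂_2 − rank ∂_3 = (18 − 18) − 0 = 0, and there is no ∂_3, so H_2 ≅ 0.

Hence the Betti numbers are b_0 = 1, b_1 = 1, b_2 = 0.

b_0 = 1, b_1 = 1, b_2 = 0.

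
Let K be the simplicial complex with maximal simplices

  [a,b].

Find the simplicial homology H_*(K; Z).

H_0 ≅ Z,  H_1 = 0.

Order the vertices as a < b. Listing each simplex with vertices in this order, K has dimension 1 with simplices:

  0-simplices (2): a, b
  1-simplices (1): ab

Hence C_0 ≅ Z^2, C_1 ≅ Z^1.

The boundary map ∂_1: C_1 → C_0 is given by ∂[p,q] = [q] − [p].
The resulting 2×1 matrix has rank 1, and its Smith normal form has invariant factors (1).

Now H_k = ker ∂_k / im ∂_{k+1}, so:

  H_0: rank C_0 − rank ∂_1 = 2 − 1 = 1, and the invariant factors of ∂_1 are all 1, so H_0 ≅ Z.
  H_1: rank ker ∂_1 − rank ∂_2 = (1 − 1) − 0 = 0, and there is no ∂_2, so H_1 ≅ 0.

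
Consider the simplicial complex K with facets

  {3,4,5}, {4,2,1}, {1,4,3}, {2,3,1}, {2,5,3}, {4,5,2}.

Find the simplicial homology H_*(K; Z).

H_0 = Z,  H_1 = 0,  H_2 = Z.

We work with the vertex ordering 1 < 2 < 3 < 4 < 5. The simplices of K, each written with vertices in increasing order, are:

  0-simplices (5): [1], [2], [3], [4], [5]
  1-simplices (9): [1,2], [1,3], [1,4], [2,3], [2,4], [2,5], [3,4], [3,5], [4,5]
  2-simplices (6): [1,2,3], [1,2,4], [1,3,4], [2,3,5], [2,4,5], [3,4,5]

giving chain groups C_0 ≅ Z^5, C_1 ≅ Z^9, C_2 ≅ Z^6.

∂_1: C_1 → C_0 sends each edge [p,q] (with p < q) to q − p. For instance
  ∂[2,3] = [3] − [2].
The resulting 5×9 matrix has rank 4, and its Smith normal form has invariant factors (1,1,1,1).

∂_2: C_2 → C_1 maps a triangle to the signed sum of its edges. For instance
  ∂[2,4,5] = [4,5] − [2,5] + [2,4],
  ∂[3,4,5] = [4,5] − [3,5] + [3,4].
As a 9×6 matrix over Z this has rank 5, with invariant factors (1,1,1,1,1).

Computing H_k = (kernel of ∂_k) / (image of ∂_{k+1}):

  H_0: rank C_0 − rank ∂_1 = 5 − 4 = 1, and the invariant factors of ∂_1 are all 1, so H_0 = Z.
  H_1: rank ker ∂_1 − rank ∂_2 = (9 − 4) − 5 = 0, and the invariant factors of ∂_2 are all 1, so H_1 = 0.
  H_2: rank ker ∂_2 − rank ∂_3 = (6 − 5) − 0 = 1, and there is no ∂_3, so H_2 = Z.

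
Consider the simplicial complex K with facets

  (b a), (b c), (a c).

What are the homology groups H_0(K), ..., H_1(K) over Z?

H_0 ≅ Z,  H_1 ≅ Z.

We work with the vertex ordering a < b < c. The simplices of K, each written with vertices in increasing order, are:

  0-simplices (3): a, b, c
  1-simplices (3): ab, ac, bc

so the chain groups are C_0 ≅ Z^3, C_1 ≅ Z^3.

∂_1: C_1 → C_0 maps an edge to its endpoints' difference, ∂[p,q] = q − p. For instance
  ∂bc = c − b.
This gives a 3×3 integer matrix of rank 2; reducing to Smith normal form yields diagonal entries (1,1).

Now H_k = ker ∂_k / im ∂_{k+1}, so:

  H_0: rank C_0 − rank ∂_1 = 3 − 2 = 1, and the invariant factors of ∂_1 are all 1, so H_0 ≅ Z.
  H_1: rank ker ∂_1 − rank ∂_2 = (3 − 2) − 0 = 1, and there is no ∂_2, so H_1 ≅ Z.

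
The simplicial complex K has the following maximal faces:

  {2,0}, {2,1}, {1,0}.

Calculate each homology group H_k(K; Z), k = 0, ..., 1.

Fix the vertex order 0 < 1 < 2 and write every simplex with vertices in increasing order. Then dim K = 1 and the simplices of K are:

  0-simplices (3): [0], [1], [2]
  1-simplices (3): [0,1], [0,2], [1,2]

Hence C_0 ≅ Z^3, C_1 ≅ Z^3.

Boundary ∂_1: C_1 → C_0 is given by ∂[p,q] = [q] − [p]. For instance
  ∂[0,2] = [2] − [0].
As a 3×3 matrix over Z this has rank 2, with invariant factors (1,1).

Now H_k = ker ∂_k / im ∂_{k+1}, so:

  H_0: rank C_0 − rank ∂_1 = 3 − 2 = 1, and the invariant factors of ∂_1 are all 1, so H_0 ≅ Z.
  H_1: rank ker ∂_1 − rank ∂_2 = (3 − 2) − 0 = 1, and there is no ∂_2, so H_1 ≅ Z.

As a check, the Euler characteristic is 3 − 3 = 0, which agrees with 1 − 1 = 0.

H_0 ≅ Z,  H_1 ≅ Z.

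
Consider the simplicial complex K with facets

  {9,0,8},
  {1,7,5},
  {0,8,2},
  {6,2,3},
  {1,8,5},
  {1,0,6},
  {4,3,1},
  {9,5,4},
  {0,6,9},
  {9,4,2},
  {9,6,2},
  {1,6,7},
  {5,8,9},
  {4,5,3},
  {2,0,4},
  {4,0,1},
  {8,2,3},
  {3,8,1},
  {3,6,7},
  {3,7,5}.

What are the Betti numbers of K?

b_0 = 1, b_1 = 1, b_2 = 0.

Order the vertices as 0 < 1 < 2 < 3 < 4 < 5 < 6 < 7 < 8 < 9. Listing each simplex with vertices in this order, K has dimension 2 with simplices:

  0-simplices (10): [0], [1], [2], [3], [4], [5], [6], [7], [8], [9]
  1-simplices (30): (30 of them)
  2-simplices (20): (20 of them)

so the chain groups are C_0 ≅ Z^10, C_1 ≅ Z^30, C_2 ≅ Z^20.

Boundary ∂_1: C_1 → C_0 sends each edge [p,q] (with p < q) to q − p. For instance
  ∂[3,8] = [8] − [3].
The 10×30 boundary matrix has rank 9 and Smith normal form diag(1,1,1,1,1,1,1,1,1).

∂_2: C_2 → C_1 sends each 2-simplex [p,q,r] to [q,r] − [p,r] + [p,q]. For instance
  ∂[1,3,4] = [3,4] − [1,4] + [1,3],
  ∂[5,8,9] = [8,9] − [5,9] + [5,8].
As a 30×20 matrix over Z this has rank 20, with invariant factors (1,1,1,1,1,1,1,1,1,1,1,1,1,1,1,1,1,1,1,2).

From H_k ≅ ker(∂_k) / im(∂_{k+1}) we obtain:

  H_0: rank C_0 − rank ∂_1 = 10 − 9 = 1, and the invariant factors of ∂_1 are all 1, so H_0 ≅ Z.
  H_1: rank ker ∂_1 − rank ∂_2 = (30 − 9) − 20 = 1, and ∂_2 has invariant factor 2 > 1, so H_1 ≅ Z × Z/2.
  H_2: rank ker ∂_2 − rank ∂_3 = (20 − 20) − 0 = 0, and there is no ∂_3, so H_2 ≅ 0.

As a check, the Euler characteristic is 10 − 30 + 20 = 0, which agrees with 1 − 1 + 0 = 0.

Hence the Betti numbers are b_0 = 1, b_1 = 1, b_2 = 0.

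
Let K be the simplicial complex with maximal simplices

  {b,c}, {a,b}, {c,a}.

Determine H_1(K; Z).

Order the vertices as a < b < c. Listing each simplex with vertices in this order, K has dimension 1 with simplices:

  0-simplices (3): a, b, c
  1-simplices (3): ab, ac, bc

so the chain groups are C_0 ≅ Z^3, C_1 ≅ Z^3.

Boundary ∂_1: C_1 → C_0 sends each edge [p,q] (with p < q) to q − p. For instance
  ∂ac = c − a.
As a 3×3 matrix over Z this has rank 2, with invariant factors (1,1).

Computing H_k = (kernel of ∂_k) / (image of ∂_{k+1}):

  H_1: rank ker ∂_1 − rank ∂_2 = (3 − 2) − 0 = 1, and there is no ∂_2, so H_1 = Z.

H_1 ≅ Z.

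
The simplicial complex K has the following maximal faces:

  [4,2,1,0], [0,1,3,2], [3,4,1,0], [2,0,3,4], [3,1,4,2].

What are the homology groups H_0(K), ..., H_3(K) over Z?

Fix the vertex order 0 < 1 < 2 < 3 < 4 and write every simplex with vertices in increasing order. Then dim K = 3 and the simplices of K are:

  0-simplices (5): [0], [1], [2], [3], [4]
  1-simplices (10): [0,1], [0,2], [0,3], [0,4], [1,2], [1,3], [1,4], [2,3], [2,4], [3,4]
  2-simplices (10): [0,1,2], [0,1,3], [0,1,4], [0,2,3], [0,2,4], [0,3,4], [1,2,3], [1,2,4], [1,3,4], [2,3,4]
  3-simplices (5): [0,1,2,3], [0,1,2,4], [0,1,3,4], [0,2,3,4], [1,2,3,4]

so the chain groups are C_0 ≅ Z^5, C_1 ≅ Z^10, C_2 ≅ Z^10, C_3 ≅ Z^5.

Boundary ∂_1: C_1 → C_0 sends each edge [p,q] (with p < q) to q − p.
The 5×10 boundary matrix has rank 4 and Smith normal form diag(1,1,1,1).

The boundary map ∂_2: C_2 → C_1 sends each 2-simplex [p,q,r] to [q,r] − [p,r] + [p,q]. For instance
  ∂[0,2,3] = [2,3] − [0,3] + [0,2],
  ∂[0,1,3] = [1,3] − [0,3] + [0,1].
As a 10×10 matrix over Z this has rank 6, with invariant factors (1,1,1,1,1,1).

∂_3: C_3 → C_2 sends each 3-simplex σ to the alternating sum Σ_i (−1)^i (σ with its i-th vertex removed). For instance
  ∂[1,2,3,4] = [2,3,4] − [1,3,4] + [1,2,4] − [1,2,3],
  ∂[0,1,2,4] = [1,2,4] − [0,2,4] + [0,1,4] − [0,1,2].
The resulting 10×5 matrix has rank 4, and its Smith normal form has invariant factors (1,1,1,1).

Reading off H_k = ker ∂_k / im ∂_{k+1}:

  H_0: rank C_0 − rank ∂_1 = 5 − 4 = 1, and the invariant factors of ∂_1 are all 1, so H_0 = Z.
  H_1: rank ker ∂_1 − rank ∂_2 = (10 − 4) − 6 = 0, and the invariant factors of ∂_2 are all 1, so H_1 = 0.
  H_2: rank ker ∂_2 − rank ∂_3 = (10 − 6) − 4 = 0, and the invariant factors of ∂_3 are all 1, so H_2 = 0.
  H_3: rank ker ∂_3 − rank ∂_4 = (5 − 4) − 0 = 1, and there is no ∂_4, so H_3 = Z.

H_0 ≅ Z,  H_1 = 0,  H_2 = 0,  H_3 ≅ Z.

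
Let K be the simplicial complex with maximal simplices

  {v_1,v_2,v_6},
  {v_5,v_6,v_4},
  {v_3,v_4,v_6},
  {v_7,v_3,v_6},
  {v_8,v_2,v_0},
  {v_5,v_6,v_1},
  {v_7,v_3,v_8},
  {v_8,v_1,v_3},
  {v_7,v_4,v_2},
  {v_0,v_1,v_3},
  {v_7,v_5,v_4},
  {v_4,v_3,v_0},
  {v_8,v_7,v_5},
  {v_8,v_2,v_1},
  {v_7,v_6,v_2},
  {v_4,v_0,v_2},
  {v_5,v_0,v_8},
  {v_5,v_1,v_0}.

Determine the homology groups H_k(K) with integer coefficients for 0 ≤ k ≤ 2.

H_0 = Z,  H_1 = Z × Z/2,  H_2 = 0.

We work with the vertex ordering v_0 < v_1 < v_2 < v_3 < v_4 < v_5 < v_6 < v_7 < v_8. The simplices of K, each written with vertices in increasing order, are:

  0-simplices (9): [v_0], [v_1], [v_2], [v_3], [v_4], [v_5], [v_6], [v_7], [v_8]
  1-simplices (27): (27 of them)
  2-simplices (18): (18 of them)

so the chain groups are C_0 ≅ Z^9, C_1 ≅ Z^27, C_2 ≅ Z^18.

∂_1: C_1 → C_0 sends each edge [p,q] (with p < q) to q − p.
As a 9×27 matrix over Z this has rank 8, with invariant factors (1,1,1,1,1,1,1,1).

The boundary map ∂_2: C_2 → C_1 sends each 2-simplex [p,q,r] to [q,r] − [p,r] + [p,q]. For instance
  ∂[v_4,v_5,v_7] = [v_5,v_7] − [v_4,v_7] + [v_4,v_5],
  ∂[v_0,v_5,v_8] = [v_5,v_8] − [v_0,v_8] + [v_0,v_5].
The 27×18 boundary matrix has rank 18 and Smith normal form diag(1,1,1,1,1,1,1,1,1,1,1,1,1,1,1,1,1,2).

From H_k ≅ ker(∂_k) / im(∂_{k+1}) we obtain:

  H_0: rank C_0 − rank ∂_1 = 9 − 8 = 1, and the invariant factors of ∂_1 are all 1, so H_0 ≅ Z.
  H_1: rank ker ∂_1 − rank ∂_2 = (27 − 8) − 18 = 1, and ∂_2 has invariant factor 2 > 1, so H_1 ≅ Z × Z/2.
  H_2: rank ker ∂_2 − rank ∂_3 = (18 − 18) − 0 = 0, and there is no ∂_3, so H_2 ≅ 0.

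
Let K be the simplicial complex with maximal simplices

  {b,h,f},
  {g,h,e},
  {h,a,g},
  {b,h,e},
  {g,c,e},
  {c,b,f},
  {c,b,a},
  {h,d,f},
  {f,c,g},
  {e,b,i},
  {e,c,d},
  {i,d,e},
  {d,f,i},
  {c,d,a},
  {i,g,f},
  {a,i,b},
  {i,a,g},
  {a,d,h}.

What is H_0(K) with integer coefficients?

Order the vertices as a < b < c < d < e < f < g < h < i. Listing each simplex with vertices in this order, K has dimension 2 with simplices:

  0-simplices (9): a, b, c, d, e, f, g, h, i
  1-simplices (27): ab, ac, ad, ag, ah, ai, bc, be, bf, bh, bi, cd, ce, cf, cg, de, df, dh, di, eg, eh, ei, fg, fh, fi, gh, gi
  2-simplices (18): abc, abi, acd, adh, agh, agi, bcf, beh, bei, bfh, cde, ceg, cfg, dei, dfh, dfi, egh, fgi

Hence C_0 ≅ Z^9, C_1 ≅ Z^27, C_2 ≅ Z^18.

The boundary map ∂_1: C_1 → C_0 is given by ∂[p,q] = [q] − [p]. For instance
  ∂ad = d − a.
The resulting 9×27 matrix has rank 8, and its Smith normal form has invariant factors (1,1,1,1,1,1,1,1).

Boundary ∂_2: C_2 → C_1 acts by ∂[p,q,r] = [q,r] − [p,r] + [p,q]. For instance
  ∂dfi = fi − di + df,
  ∂abi = bi − ai + ab.
The resulting 27×18 matrix has rank 17, and its Smith normal form has invariant factors (1,1,1,1,1,1,1,1,1,1,1,1,1,1,1,1,1).

Reading off H_k = ker ∂_k / im ∂_{k+1}:

  H_0: rank C_0 − rank ∂_1 = 9 − 8 = 1, and the invariant factors of ∂_1 are all 1, so H_0 = Z.

H_0 ≅ Z.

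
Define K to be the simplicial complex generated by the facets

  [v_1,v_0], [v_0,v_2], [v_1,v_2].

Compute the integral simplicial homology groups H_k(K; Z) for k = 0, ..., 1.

H_0 ≅ Z,  H_1 ≅ Z.

K has 3 vertices, 3 edges.
rank ∂_0 = 0, rank ∂_1 = 2 ⇒ b_0 = 3 − 0 − 2 = 1; all invariant factors of ∂_1 are 1 so no torsion. So H_0 = Z.
rank ∂_1 = 2, rank ∂_2 = 0 ⇒ b_1 = 3 − 2 − 0 = 1. So H_1 = Z.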